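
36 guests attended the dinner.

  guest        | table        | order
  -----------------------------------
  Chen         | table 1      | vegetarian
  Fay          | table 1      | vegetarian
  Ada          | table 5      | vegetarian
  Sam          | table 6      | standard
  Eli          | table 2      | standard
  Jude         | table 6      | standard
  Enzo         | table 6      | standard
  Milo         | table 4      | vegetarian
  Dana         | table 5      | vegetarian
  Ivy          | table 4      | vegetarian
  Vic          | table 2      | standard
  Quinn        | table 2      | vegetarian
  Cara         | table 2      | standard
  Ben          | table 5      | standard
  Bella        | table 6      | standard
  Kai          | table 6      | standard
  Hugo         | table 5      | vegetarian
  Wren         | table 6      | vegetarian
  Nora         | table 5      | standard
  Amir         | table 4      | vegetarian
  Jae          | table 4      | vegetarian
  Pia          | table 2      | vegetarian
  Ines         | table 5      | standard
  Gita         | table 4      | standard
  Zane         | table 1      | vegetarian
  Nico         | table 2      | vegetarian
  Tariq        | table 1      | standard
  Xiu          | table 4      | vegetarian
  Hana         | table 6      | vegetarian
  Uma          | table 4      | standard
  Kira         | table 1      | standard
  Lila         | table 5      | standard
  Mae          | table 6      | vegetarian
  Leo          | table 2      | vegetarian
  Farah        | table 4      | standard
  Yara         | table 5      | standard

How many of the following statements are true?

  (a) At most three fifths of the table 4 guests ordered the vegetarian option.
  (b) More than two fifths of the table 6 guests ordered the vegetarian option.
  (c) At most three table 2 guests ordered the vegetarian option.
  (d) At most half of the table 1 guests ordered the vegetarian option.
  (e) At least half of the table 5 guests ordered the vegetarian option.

(a) table 4: |A| = 8, |A ∩ B| = 5; needs |A ∩ B| / |A| ≤ 3/5 — false.
(b) table 6: |A| = 8, |A ∩ B| = 3; needs |A ∩ B| / |A| > 2/5 — false.
(c) table 2: |A| = 7, |A ∩ B| = 4; needs |A ∩ B| ≤ 3 — false.
(d) table 1: |A| = 5, |A ∩ B| = 3; needs |A ∩ B| ≤ |A ∖ B| — false.
(e) table 5: |A| = 8, |A ∩ B| = 3; needs |A ∩ B| ≥ |A ∖ B| — false.

0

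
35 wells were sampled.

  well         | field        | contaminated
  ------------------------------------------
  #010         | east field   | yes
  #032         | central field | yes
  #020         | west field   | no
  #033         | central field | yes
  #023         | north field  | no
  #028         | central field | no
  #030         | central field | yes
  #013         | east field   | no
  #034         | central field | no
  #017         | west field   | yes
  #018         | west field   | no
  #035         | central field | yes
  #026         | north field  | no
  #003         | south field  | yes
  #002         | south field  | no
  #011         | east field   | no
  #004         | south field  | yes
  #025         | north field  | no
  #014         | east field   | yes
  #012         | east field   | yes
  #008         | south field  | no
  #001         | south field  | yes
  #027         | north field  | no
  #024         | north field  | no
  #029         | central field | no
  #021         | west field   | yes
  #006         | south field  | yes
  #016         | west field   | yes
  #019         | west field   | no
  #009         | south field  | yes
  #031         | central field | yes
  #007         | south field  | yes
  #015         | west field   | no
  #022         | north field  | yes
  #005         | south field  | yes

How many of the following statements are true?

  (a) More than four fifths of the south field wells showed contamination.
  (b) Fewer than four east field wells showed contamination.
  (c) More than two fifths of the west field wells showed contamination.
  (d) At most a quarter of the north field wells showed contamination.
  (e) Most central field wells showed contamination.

(a) south field: |A| = 9, |A ∩ B| = 7; needs |A ∩ B| / |A| > 4/5 — false.
(b) east field: |A| = 5, |A ∩ B| = 3; needs |A ∩ B| < 4 — true.
(c) west field: |A| = 7, |A ∩ B| = 3; needs |A ∩ B| / |A| > 2/5 — true.
(d) north field: |A| = 6, |A ∩ B| = 1; needs |A ∩ B| / |A| ≤ 1/4 — true.
(e) central field: |A| = 8, |A ∩ B| = 5; needs |A ∩ B| > |A ∖ B| — true.

4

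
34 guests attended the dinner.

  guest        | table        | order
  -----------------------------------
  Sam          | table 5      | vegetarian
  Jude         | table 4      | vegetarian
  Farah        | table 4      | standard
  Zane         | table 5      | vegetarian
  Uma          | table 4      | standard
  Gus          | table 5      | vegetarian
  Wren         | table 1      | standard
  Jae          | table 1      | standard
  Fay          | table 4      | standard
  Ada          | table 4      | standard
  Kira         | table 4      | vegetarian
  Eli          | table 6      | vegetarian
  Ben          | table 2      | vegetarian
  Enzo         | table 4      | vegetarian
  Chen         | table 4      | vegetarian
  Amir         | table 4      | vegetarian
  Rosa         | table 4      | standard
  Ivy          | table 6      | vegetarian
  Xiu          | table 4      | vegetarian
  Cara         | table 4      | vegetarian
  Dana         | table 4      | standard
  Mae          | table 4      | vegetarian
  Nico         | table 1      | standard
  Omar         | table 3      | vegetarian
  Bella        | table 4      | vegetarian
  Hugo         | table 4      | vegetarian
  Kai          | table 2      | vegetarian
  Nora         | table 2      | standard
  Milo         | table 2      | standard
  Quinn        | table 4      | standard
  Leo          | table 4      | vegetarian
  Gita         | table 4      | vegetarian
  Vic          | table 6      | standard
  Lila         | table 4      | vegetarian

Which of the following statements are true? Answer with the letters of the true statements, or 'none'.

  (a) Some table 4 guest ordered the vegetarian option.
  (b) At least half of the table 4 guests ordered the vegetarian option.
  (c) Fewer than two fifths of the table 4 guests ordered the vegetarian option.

|A| = 20, |A ∩ B| = 13, |A ∖ B| = 7.
(a) A ∩ B ≠ ∅ (|A ∩ B| ≥ 1): holds.
(b) |A ∩ B| ≥ |A ∖ B|: holds.
(c) |A ∩ B| / |A| < 2/5: fails.

(a), (b)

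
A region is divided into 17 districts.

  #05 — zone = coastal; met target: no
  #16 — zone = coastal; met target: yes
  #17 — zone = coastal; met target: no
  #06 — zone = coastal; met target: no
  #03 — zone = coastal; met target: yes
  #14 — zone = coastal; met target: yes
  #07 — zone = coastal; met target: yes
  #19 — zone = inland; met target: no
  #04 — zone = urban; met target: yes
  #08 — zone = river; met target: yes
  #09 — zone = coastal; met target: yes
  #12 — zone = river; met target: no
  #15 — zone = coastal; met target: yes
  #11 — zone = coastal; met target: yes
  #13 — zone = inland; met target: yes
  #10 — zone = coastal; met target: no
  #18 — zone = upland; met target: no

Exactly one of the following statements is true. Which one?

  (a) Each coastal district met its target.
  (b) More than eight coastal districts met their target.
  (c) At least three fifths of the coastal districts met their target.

(c)

|A| = 11, |A ∩ B| = 7, |A ∖ B| = 4.
(a) requires A ⊆ B, i.e. every element of A is in B (|A ∖ B| = 0): false.
(b) requires |A ∩ B| > 8: false.
(c) requires |A ∩ B| / |A| ≥ 3/5: true.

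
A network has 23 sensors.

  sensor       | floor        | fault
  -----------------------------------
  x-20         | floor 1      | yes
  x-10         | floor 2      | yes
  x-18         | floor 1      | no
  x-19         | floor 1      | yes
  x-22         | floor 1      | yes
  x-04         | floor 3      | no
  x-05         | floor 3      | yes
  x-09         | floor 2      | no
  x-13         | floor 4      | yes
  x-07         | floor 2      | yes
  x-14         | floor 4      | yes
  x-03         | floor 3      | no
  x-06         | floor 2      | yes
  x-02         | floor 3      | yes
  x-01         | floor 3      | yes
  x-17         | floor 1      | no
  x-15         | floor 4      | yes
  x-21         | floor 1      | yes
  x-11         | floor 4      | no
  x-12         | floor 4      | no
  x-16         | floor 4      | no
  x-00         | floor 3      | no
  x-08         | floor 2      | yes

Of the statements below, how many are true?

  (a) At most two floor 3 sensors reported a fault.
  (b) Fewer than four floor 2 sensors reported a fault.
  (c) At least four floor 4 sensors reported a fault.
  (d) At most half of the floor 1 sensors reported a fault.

(a) floor 3: |A| = 6, |A ∩ B| = 3; needs |A ∩ B| ≤ 2 — false.
(b) floor 2: |A| = 5, |A ∩ B| = 4; needs |A ∩ B| < 4 — false.
(c) floor 4: |A| = 6, |A ∩ B| = 3; needs |A ∩ B| ≥ 4 — false.
(d) floor 1: |A| = 6, |A ∩ B| = 4; needs |A ∩ B| ≤ |A ∖ B| — false.

0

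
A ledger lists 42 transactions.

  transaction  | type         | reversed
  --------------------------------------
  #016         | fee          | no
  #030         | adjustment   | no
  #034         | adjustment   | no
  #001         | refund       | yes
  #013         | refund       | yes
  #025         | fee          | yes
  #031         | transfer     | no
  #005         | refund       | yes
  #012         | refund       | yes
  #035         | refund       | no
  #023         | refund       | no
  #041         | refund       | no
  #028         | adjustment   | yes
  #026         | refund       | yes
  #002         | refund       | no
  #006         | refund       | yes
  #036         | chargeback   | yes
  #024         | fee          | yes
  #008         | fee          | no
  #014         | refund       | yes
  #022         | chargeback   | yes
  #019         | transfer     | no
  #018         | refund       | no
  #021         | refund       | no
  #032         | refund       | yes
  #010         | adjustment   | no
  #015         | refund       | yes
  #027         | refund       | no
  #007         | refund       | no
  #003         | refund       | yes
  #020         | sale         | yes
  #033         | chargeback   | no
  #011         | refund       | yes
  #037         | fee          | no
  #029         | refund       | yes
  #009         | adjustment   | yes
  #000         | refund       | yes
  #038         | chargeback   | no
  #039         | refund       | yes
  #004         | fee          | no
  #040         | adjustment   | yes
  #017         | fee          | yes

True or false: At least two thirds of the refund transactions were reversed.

'At least two thirds of the refund transactions were reversed' holds iff |A ∩ B| / |A| ≥ 2/3.
|A| = 22, |A ∩ B| = 14, |A ∖ B| = 8.
|A ∩ B|/|A| = 14/22, so the statement is false.

False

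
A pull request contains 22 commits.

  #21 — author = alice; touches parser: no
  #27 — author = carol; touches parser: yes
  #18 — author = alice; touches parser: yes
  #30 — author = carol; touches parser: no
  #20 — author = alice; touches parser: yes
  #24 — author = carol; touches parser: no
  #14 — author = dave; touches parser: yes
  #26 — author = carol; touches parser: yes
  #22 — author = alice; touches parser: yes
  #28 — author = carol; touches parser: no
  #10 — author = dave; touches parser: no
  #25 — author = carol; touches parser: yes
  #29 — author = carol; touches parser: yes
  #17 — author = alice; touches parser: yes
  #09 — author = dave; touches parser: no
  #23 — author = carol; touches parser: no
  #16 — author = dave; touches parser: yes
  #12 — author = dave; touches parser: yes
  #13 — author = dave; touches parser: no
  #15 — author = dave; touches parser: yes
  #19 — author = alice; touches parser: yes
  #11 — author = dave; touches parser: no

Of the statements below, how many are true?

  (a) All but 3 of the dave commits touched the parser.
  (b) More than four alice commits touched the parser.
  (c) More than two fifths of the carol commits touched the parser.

2

(a) dave: |A| = 8, |A ∩ B| = 4; needs |A ∖ B| = 3 — false.
(b) alice: |A| = 6, |A ∩ B| = 5; needs |A ∩ B| > 4 — true.
(c) carol: |A| = 8, |A ∩ B| = 4; needs |A ∩ B| / |A| > 2/5 — true.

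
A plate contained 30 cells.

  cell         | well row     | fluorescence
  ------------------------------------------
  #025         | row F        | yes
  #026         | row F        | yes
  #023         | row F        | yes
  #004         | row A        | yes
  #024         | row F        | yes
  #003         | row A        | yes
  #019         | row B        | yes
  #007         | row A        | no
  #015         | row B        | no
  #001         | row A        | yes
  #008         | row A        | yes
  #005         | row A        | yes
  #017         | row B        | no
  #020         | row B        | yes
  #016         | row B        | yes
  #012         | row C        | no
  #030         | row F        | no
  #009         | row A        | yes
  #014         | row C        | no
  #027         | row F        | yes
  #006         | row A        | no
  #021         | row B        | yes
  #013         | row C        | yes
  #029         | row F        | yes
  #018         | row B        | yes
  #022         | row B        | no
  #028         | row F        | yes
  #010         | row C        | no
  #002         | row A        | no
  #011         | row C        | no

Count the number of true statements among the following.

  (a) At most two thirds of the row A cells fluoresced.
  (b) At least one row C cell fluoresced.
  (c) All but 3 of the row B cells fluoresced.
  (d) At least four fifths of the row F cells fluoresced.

(a) row A: |A| = 9, |A ∩ B| = 6; needs |A ∩ B| / |A| ≤ 2/3 — true.
(b) row C: |A| = 5, |A ∩ B| = 1; needs A ∩ B ≠ ∅ (|A ∩ B| ≥ 1) — true.
(c) row B: |A| = 8, |A ∩ B| = 5; needs |A ∖ B| = 3 — true.
(d) row F: |A| = 8, |A ∩ B| = 7; needs |A ∩ B| / |A| ≥ 4/5 — true.

4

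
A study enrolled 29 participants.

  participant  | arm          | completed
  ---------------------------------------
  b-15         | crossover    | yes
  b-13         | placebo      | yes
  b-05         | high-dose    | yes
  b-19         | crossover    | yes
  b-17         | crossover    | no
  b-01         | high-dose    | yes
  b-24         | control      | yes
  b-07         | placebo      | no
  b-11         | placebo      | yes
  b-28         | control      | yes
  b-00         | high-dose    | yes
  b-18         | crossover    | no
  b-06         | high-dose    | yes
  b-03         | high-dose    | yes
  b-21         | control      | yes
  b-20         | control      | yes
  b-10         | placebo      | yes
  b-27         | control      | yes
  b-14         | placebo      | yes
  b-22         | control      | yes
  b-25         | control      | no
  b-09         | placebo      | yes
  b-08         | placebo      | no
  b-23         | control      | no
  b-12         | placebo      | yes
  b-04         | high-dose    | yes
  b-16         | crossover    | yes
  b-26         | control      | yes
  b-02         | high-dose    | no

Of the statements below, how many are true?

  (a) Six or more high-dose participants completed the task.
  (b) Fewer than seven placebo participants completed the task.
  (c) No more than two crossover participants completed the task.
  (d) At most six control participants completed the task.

2

(a) high-dose: |A| = 7, |A ∩ B| = 6; needs |A ∩ B| ≥ 6 — true.
(b) placebo: |A| = 8, |A ∩ B| = 6; needs |A ∩ B| < 7 — true.
(c) crossover: |A| = 5, |A ∩ B| = 3; needs |A ∩ B| ≤ 2 — false.
(d) control: |A| = 9, |A ∩ B| = 7; needs |A ∩ B| ≤ 6 — false.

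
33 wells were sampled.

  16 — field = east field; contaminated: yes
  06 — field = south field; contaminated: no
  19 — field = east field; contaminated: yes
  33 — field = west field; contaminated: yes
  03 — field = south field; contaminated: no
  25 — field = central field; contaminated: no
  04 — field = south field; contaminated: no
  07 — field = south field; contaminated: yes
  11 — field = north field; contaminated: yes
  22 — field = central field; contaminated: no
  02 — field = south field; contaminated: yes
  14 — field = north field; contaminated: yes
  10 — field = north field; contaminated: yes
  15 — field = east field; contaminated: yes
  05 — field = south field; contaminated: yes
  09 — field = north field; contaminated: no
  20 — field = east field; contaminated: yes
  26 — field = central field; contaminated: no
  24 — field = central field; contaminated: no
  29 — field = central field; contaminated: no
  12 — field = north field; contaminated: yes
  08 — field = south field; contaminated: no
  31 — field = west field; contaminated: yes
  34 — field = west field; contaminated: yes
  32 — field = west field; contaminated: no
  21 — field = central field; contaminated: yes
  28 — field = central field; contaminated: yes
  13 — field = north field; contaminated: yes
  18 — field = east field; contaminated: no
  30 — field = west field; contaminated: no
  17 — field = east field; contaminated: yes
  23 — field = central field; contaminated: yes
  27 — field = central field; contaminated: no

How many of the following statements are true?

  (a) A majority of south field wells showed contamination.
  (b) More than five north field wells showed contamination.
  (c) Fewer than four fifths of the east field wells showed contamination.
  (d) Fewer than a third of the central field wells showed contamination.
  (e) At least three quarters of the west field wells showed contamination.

(a) south field: |A| = 7, |A ∩ B| = 3; needs |A ∩ B| > |A ∖ B| — false.
(b) north field: |A| = 6, |A ∩ B| = 5; needs |A ∩ B| > 5 — false.
(c) east field: |A| = 6, |A ∩ B| = 5; needs |A ∩ B| / |A| < 4/5 — false.
(d) central field: |A| = 9, |A ∩ B| = 3; needs |A ∩ B| / |A| < 1/3 — false.
(e) west field: |A| = 5, |A ∩ B| = 3; needs |A ∩ B| / |A| ≥ 3/4 — false.

0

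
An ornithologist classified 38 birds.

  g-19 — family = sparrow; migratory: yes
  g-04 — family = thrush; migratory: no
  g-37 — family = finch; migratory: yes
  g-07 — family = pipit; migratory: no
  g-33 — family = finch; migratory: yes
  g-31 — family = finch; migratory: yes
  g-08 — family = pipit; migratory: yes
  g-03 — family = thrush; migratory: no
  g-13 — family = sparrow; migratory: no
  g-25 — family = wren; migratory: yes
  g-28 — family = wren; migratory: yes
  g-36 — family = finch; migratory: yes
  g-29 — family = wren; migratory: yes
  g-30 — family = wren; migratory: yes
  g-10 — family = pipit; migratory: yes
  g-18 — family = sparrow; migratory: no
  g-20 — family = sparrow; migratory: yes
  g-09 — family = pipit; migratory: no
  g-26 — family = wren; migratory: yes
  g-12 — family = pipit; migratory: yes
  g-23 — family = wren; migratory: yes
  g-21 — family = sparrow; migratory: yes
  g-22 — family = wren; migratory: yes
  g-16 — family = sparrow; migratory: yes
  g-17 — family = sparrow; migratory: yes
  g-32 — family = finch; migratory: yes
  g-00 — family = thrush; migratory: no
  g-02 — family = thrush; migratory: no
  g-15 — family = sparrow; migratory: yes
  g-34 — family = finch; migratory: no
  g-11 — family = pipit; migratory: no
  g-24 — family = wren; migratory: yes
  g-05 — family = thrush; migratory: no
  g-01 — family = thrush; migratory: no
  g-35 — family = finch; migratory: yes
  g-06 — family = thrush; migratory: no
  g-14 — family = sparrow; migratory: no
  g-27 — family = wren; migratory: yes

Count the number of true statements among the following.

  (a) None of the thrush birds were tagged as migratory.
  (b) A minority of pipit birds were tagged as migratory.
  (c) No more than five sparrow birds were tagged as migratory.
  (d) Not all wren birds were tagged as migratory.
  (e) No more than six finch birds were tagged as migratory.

2

(a) thrush: |A| = 7, |A ∩ B| = 0; needs A ∩ B = ∅ (|A ∩ B| = 0) — true.
(b) pipit: |A| = 6, |A ∩ B| = 3; needs |A ∩ B| < |A ∖ B| — false.
(c) sparrow: |A| = 9, |A ∩ B| = 6; needs |A ∩ B| ≤ 5 — false.
(d) wren: |A| = 9, |A ∩ B| = 9; needs A ⊄ B (|A ∖ B| ≥ 1) — false.
(e) finch: |A| = 7, |A ∩ B| = 6; needs |A ∩ B| ≤ 6 — true.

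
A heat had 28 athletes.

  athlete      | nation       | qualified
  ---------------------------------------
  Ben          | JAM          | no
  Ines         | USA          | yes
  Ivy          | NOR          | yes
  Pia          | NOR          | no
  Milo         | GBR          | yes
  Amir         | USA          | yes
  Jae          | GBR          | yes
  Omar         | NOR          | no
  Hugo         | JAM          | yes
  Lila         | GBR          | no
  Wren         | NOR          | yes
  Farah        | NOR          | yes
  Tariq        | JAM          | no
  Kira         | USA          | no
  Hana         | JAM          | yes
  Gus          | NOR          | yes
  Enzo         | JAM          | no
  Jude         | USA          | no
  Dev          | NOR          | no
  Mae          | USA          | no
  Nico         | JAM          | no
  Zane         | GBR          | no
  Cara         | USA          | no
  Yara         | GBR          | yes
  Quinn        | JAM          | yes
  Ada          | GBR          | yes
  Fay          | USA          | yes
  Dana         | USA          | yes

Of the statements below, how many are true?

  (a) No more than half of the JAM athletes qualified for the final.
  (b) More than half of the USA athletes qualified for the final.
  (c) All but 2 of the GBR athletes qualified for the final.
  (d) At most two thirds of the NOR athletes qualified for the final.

(a) JAM: |A| = 7, |A ∩ B| = 3; needs |A ∩ B| ≤ |A ∖ B| — true.
(b) USA: |A| = 8, |A ∩ B| = 4; needs |A ∩ B| > |A ∖ B| — false.
(c) GBR: |A| = 6, |A ∩ B| = 4; needs |A ∖ B| = 2 — true.
(d) NOR: |A| = 7, |A ∩ B| = 4; needs |A ∩ B| / |A| ≤ 2/3 — true.

3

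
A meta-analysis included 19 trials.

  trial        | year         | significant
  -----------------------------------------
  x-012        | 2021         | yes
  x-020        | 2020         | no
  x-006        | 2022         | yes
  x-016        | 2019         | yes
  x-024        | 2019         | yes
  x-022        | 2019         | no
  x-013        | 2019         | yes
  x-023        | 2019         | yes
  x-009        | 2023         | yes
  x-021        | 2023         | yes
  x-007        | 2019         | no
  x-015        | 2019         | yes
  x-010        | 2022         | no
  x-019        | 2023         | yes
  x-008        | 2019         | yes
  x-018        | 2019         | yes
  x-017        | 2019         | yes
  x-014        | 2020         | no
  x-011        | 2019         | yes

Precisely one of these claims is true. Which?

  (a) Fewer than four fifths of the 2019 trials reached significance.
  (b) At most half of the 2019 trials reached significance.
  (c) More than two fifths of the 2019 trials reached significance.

|A| = 11, |A ∩ B| = 9, |A ∖ B| = 2.
(a) requires |A ∩ B| / |A| < 4/5: false.
(b) requires |A ∩ B| ≤ |A ∖ B|: false.
(c) requires |A ∩ B| / |A| > 2/5: true.

(c)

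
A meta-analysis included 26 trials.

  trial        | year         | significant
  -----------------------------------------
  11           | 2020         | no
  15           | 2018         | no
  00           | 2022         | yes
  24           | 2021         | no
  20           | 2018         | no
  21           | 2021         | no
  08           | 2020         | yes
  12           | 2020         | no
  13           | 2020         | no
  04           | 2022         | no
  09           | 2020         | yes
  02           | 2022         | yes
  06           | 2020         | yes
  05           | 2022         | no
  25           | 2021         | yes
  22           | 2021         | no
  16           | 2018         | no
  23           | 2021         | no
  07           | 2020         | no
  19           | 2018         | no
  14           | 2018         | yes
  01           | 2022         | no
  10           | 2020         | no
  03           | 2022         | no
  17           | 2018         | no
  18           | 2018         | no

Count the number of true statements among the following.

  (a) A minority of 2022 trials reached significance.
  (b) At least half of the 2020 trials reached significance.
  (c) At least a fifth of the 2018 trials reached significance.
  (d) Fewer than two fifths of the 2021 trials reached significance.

(a) 2022: |A| = 6, |A ∩ B| = 2; needs |A ∩ B| < |A ∖ B| — true.
(b) 2020: |A| = 8, |A ∩ B| = 3; needs |A ∩ B| ≥ |A ∖ B| — false.
(c) 2018: |A| = 7, |A ∩ B| = 1; needs |A ∩ B| / |A| ≥ 1/5 — false.
(d) 2021: |A| = 5, |A ∩ B| = 1; needs |A ∩ B| / |A| < 2/5 — true.

2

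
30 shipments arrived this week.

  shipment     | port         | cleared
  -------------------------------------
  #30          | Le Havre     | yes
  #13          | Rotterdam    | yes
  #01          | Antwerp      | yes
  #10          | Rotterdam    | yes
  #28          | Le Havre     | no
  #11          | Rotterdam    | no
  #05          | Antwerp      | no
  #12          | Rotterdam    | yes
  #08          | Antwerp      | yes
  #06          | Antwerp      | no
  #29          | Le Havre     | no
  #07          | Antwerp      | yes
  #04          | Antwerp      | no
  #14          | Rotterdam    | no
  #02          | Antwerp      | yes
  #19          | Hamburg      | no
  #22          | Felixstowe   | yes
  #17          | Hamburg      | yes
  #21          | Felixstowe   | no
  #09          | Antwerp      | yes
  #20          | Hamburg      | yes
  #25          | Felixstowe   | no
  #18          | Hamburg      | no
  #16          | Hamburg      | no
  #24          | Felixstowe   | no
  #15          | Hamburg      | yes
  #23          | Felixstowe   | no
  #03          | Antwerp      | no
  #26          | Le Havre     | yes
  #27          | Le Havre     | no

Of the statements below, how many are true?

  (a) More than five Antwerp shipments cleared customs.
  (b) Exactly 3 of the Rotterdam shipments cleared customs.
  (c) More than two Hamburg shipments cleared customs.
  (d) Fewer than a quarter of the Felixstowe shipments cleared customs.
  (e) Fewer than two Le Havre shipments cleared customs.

3

(a) Antwerp: |A| = 9, |A ∩ B| = 5; needs |A ∩ B| > 5 — false.
(b) Rotterdam: |A| = 5, |A ∩ B| = 3; needs |A ∩ B| = 3 — true.
(c) Hamburg: |A| = 6, |A ∩ B| = 3; needs |A ∩ B| > 2 — true.
(d) Felixstowe: |A| = 5, |A ∩ B| = 1; needs |A ∩ B| / |A| < 1/4 — true.
(e) Le Havre: |A| = 5, |A ∩ B| = 2; needs |A ∩ B| < 2 — false.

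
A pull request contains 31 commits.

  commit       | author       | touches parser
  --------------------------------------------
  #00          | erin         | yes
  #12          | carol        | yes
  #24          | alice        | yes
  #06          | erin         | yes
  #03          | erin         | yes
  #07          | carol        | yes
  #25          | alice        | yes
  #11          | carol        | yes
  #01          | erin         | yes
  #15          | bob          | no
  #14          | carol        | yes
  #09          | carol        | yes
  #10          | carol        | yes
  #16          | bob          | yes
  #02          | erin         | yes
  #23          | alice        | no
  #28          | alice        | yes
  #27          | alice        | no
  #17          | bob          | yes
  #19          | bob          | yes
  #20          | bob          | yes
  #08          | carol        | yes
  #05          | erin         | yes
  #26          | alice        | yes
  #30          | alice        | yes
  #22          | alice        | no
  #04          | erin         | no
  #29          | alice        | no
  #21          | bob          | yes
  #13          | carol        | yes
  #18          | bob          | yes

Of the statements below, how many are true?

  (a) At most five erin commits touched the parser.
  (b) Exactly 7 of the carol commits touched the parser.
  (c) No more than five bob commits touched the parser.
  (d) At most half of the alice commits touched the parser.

(a) erin: |A| = 7, |A ∩ B| = 6; needs |A ∩ B| ≤ 5 — false.
(b) carol: |A| = 8, |A ∩ B| = 8; needs |A ∩ B| = 7 — false.
(c) bob: |A| = 7, |A ∩ B| = 6; needs |A ∩ B| ≤ 5 — false.
(d) alice: |A| = 9, |A ∩ B| = 5; needs |A ∩ B| ≤ |A ∖ B| — false.

0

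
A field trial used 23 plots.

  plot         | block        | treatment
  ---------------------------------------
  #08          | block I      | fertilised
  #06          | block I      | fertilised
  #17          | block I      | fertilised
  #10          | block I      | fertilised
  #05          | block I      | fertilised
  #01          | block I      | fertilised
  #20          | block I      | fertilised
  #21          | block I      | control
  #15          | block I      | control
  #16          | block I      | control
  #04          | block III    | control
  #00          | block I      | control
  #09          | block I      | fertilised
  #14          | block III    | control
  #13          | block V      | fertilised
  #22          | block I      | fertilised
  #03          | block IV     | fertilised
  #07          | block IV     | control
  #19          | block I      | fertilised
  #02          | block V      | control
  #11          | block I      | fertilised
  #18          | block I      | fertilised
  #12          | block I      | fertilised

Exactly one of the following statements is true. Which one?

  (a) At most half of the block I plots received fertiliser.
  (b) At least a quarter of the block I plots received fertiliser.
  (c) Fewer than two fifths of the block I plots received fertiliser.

(b)

|A| = 17, |A ∩ B| = 13, |A ∖ B| = 4.
(a) requires |A ∩ B| ≤ |A ∖ B|: false.
(b) requires |A ∩ B| / |A| ≥ 1/4: true.
(c) requires |A ∩ B| / |A| < 2/5: false.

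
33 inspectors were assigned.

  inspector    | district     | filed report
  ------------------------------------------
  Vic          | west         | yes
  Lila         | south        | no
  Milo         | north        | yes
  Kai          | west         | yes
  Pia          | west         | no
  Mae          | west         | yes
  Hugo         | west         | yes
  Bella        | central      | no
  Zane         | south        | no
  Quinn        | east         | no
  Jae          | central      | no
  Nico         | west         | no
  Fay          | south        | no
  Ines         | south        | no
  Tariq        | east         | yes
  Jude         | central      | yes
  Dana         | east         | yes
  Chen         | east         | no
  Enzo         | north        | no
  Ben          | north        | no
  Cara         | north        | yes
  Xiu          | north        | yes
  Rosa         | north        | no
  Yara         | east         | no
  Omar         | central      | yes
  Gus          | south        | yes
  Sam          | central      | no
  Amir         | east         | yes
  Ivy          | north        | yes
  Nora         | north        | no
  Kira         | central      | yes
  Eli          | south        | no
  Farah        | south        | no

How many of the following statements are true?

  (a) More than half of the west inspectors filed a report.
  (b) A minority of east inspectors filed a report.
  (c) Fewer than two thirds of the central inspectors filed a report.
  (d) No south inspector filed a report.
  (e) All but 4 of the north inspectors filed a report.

3

(a) west: |A| = 6, |A ∩ B| = 4; needs |A ∩ B| > |A ∖ B| — true.
(b) east: |A| = 6, |A ∩ B| = 3; needs |A ∩ B| < |A ∖ B| — false.
(c) central: |A| = 6, |A ∩ B| = 3; needs |A ∩ B| / |A| < 2/3 — true.
(d) south: |A| = 7, |A ∩ B| = 1; needs A ∩ B = ∅ (|A ∩ B| = 0) — false.
(e) north: |A| = 8, |A ∩ B| = 4; needs |A ∖ B| = 4 — true.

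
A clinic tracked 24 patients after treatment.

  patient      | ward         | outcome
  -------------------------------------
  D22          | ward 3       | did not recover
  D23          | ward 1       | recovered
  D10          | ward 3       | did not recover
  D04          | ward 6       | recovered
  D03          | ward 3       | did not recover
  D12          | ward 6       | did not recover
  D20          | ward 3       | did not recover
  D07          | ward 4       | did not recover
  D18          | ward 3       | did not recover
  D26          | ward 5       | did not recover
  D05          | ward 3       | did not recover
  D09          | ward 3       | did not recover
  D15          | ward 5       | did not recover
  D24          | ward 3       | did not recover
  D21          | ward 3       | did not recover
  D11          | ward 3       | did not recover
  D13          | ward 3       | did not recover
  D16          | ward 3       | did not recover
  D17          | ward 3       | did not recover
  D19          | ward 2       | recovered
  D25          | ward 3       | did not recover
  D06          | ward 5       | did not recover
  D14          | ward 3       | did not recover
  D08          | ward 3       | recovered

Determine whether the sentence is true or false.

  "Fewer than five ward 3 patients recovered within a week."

The determiner here denotes the relation: |A ∩ B| < 5.
|A| = 16, |A ∩ B| = 1, |A ∖ B| = 15.
|A ∩ B| = 1, so the statement is true.

True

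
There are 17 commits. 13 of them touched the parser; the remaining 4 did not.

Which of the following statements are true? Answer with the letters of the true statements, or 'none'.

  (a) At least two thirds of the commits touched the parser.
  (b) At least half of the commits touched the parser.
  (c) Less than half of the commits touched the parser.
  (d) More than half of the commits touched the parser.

|A| = 17, |A ∩ B| = 13, |A ∖ B| = 4.
(a) |A ∩ B| / |A| ≥ 2/3: holds.
(b) |A ∩ B| ≥ |A ∖ B|: holds.
(c) |A ∩ B| < |A ∖ B|: fails.
(d) |A ∩ B| > |A ∖ B|: holds.

(a), (b), (d)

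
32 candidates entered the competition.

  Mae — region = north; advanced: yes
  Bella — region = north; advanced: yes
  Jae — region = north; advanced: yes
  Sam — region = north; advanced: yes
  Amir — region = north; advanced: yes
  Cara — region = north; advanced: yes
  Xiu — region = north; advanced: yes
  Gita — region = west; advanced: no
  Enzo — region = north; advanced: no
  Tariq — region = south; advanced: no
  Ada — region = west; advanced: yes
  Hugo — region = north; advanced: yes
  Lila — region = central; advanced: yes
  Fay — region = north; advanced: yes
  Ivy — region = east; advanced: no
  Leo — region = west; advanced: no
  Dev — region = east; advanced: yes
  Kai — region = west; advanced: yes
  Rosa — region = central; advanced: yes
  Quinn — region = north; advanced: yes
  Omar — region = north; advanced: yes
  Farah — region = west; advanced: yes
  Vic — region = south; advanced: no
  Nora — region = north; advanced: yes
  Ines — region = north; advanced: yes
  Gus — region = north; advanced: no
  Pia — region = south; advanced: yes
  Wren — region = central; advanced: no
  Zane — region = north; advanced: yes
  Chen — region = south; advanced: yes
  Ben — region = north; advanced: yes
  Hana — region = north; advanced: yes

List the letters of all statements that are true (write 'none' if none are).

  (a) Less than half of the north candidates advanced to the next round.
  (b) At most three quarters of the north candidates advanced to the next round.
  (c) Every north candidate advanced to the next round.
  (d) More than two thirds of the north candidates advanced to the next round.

(d)

|A| = 18, |A ∩ B| = 16, |A ∖ B| = 2.
(a) |A ∩ B| < |A ∖ B|: fails.
(b) |A ∩ B| / |A| ≤ 3/4: fails.
(c) A ⊆ B, i.e. every element of A is in B (|A ∖ B| = 0): fails.
(d) |A ∩ B| / |A| > 2/3: holds.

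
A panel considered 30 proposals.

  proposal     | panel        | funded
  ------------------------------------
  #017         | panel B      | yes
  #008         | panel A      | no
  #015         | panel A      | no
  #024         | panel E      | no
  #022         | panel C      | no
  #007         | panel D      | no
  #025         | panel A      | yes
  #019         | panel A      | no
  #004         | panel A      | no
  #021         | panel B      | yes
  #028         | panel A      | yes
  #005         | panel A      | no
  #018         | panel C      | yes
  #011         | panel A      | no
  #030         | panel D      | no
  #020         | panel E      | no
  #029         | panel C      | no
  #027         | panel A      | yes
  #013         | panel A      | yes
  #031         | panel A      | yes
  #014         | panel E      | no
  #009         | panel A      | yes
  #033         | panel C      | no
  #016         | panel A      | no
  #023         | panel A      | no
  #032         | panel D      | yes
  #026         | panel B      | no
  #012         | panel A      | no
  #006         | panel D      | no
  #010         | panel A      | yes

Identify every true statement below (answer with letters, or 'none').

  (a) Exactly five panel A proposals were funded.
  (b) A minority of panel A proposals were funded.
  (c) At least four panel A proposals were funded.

|A| = 16, |A ∩ B| = 7, |A ∖ B| = 9.
(a) |A ∩ B| = 5: fails.
(b) |A ∩ B| < |A ∖ B|: holds.
(c) |A ∩ B| ≥ 4: holds.

(b), (c)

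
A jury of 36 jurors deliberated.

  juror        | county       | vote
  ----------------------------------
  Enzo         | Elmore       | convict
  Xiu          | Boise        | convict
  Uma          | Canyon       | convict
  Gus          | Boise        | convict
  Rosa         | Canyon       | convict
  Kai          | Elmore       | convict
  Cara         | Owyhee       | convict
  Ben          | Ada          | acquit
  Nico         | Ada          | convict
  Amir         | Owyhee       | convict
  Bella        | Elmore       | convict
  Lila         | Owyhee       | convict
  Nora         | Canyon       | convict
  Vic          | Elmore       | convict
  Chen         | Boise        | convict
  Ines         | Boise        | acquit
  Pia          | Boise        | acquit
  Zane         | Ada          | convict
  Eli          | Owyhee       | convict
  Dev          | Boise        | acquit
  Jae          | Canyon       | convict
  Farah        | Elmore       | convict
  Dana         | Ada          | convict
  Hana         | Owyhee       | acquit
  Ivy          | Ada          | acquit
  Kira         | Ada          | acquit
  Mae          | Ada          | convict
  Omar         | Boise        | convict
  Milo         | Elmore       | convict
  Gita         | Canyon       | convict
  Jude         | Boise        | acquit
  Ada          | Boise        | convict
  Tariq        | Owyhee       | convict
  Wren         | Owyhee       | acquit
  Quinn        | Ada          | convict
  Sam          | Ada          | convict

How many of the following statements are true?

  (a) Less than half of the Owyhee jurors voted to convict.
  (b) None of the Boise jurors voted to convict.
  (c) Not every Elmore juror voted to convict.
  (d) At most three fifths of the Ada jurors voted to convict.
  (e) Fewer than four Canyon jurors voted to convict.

(a) Owyhee: |A| = 7, |A ∩ B| = 5; needs |A ∩ B| < |A ∖ B| — false.
(b) Boise: |A| = 9, |A ∩ B| = 5; needs A ∩ B = ∅ (|A ∩ B| = 0) — false.
(c) Elmore: |A| = 6, |A ∩ B| = 6; needs A ⊄ B (|A ∖ B| ≥ 1) — false.
(d) Ada: |A| = 9, |A ∩ B| = 6; needs |A ∩ B| / |A| ≤ 3/5 — false.
(e) Canyon: |A| = 5, |A ∩ B| = 5; needs |A ∩ B| < 4 — false.

0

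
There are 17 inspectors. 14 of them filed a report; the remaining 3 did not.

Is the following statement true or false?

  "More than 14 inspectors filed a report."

'More than 14 inspectors filed a report' holds iff |A ∩ B| > 14.
|A| = 17, |A ∩ B| = 14, |A ∖ B| = 3.
|A ∩ B| = 14, so the statement is false.

False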